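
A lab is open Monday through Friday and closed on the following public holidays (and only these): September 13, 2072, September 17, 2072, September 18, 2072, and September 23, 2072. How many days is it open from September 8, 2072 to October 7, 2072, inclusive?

September 8, 2072 is a Thursday.
From September 8, 2072 to October 7, 2072 is 30 days inclusive.
30 = 7 × 4 + 2, so there are 4 full weeks plus 2 extra days.
Each full week contributes 5 weekdays (Mon–Fri): 4 × 5 = 20.
The 2 extra days are Thursday, Friday — 2 of them qualify.
Total: 20 + 2 = 22.
Holidays: September 13, 2072 (Tue); September 17, 2072 (Sat); September 18, 2072 (Sun); September 23, 2072 (Fri).
2 of the 4 holidays fall on weekdays; the rest are weekends and were already excluded.
Business days: 22 − 2 = 20.

20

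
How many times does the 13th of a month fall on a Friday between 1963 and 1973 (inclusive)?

18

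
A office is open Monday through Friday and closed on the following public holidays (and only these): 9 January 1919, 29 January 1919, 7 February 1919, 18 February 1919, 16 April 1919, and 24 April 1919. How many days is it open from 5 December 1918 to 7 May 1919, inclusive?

104

5 December 1918 is a Thursday.
From 5 December 1918 to 7 May 1919 is 154 days inclusive.
154 = 7 × 22, so the span is exactly 22 full weeks.
Each full week contributes 5 weekdays (Mon–Fri): 22 × 5 = 110.
Total: 110.
Holidays: 9 January 1919 (Thu); 29 January 1919 (Wed); 7 February 1919 (Fri); 18 February 1919 (Tue); 16 April 1919 (Wed); 24 April 1919 (Thu).
All 6 holidays fall on weekdays, so subtract 6.
Business days: 110 − 6 = 104.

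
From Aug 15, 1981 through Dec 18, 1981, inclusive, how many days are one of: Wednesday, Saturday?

36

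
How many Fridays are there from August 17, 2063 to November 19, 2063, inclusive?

14

August 17, 2063 is a Friday.
That's 95 days from start to end, counting both.
95 = 7 × 13 + 4, so there are 13 full weeks plus 4 extra days.
Each full week contributes one Friday: 13 so far.
The 4 extra days are Friday, Saturday, Sunday, Monday — 1 of them qualifies.
Total: 13 + 1 = 14.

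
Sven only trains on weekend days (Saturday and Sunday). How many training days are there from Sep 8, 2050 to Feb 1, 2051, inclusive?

42

Sep 8, 2050 is a Thursday.
The range spans 147 days (inclusive of both endpoints).
147 = 7 × 21, so the span is exactly 21 full weeks.
Each full week contributes 2 weekend days (Sat, Sun): 21 × 2 = 42.
Total: 42.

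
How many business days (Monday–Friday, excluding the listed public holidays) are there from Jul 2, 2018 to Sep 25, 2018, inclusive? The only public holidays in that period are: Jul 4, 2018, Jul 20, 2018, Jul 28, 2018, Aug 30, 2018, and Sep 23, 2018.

59 business days

Jul 2, 2018 is a Monday.
That's 86 days from start to end, counting both.
86 = 7 × 12 + 2, so there are 12 full weeks plus 2 extra days.
Each full week contributes 5 weekdays (Mon–Fri): 12 × 5 = 60.
The 2 extra days are Mon, Tue — 2 of them qualify.
Total: 60 + 2 = 62.
Holidays: Jul 4, 2018 (Wed); Jul 20, 2018 (Fri); Jul 28, 2018 (Sat); Aug 30, 2018 (Thu); Sep 23, 2018 (Sun).
3 of the 5 holidays fall on weekdays; the rest are weekends and were already excluded.
Business days: 62 − 3 = 59.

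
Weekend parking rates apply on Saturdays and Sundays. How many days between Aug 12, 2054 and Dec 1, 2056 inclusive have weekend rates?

240

Aug 12, 2054 is a Wednesday.
That's 843 days from start to end, counting both.
843 = 7 × 120 + 3, so there are 120 full weeks plus 3 extra days.
Each full week contributes 2 weekend days (Sat, Sun): 120 × 2 = 240.
The 3 extra days are Wed, Thu, Fri — none qualify.
Total: 240 + 0 = 240.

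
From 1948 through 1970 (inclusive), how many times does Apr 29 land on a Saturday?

Day of week of April 29 in each year:
1948: Thu, 1949: Fri, 1950: Sat ✓, 1951: Sun, 1952: Tue, 1953: Wed, 1954: Thu, 1955: Fri, 1956: Sun, 1957: Mon, 1958: Tue, 1959: Wed, 1960: Fri, 1961: Sat ✓, 1962: Sun, 1963: Mon, 1964: Wed, 1965: Thu, 1966: Fri, 1967: Sat ✓, 1968: Mon, 1969: Tue, 1970: Wed
Saturdays: 1950, 1961, 1967.

3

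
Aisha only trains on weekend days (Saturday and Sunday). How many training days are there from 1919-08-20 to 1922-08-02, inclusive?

308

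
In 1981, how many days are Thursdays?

53

January 1, 1981 is a Thursday.
From January 1, 1981 to December 31, 1981 is 365 days inclusive.
365 = 7 × 52 + 1, so there are 52 full weeks plus 1 extra day.
Each full week contributes one Thursday: 52 so far.
The 1 extra day is Thursday — 1 of them qualifies.
Total: 52 + 1 = 53.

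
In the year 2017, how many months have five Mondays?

A month has five Mondays exactly when Monday falls within its first (length − 28) days.
Jan: 31 days, starts Sun → 5 of Sun, Mon, Tue ✓
Feb: 28 days, starts Wed → 5 of (none)
Mar: 31 days, starts Wed → 5 of Wed, Thu, Fri
Apr: 30 days, starts Sat → 5 of Sat, Sun
May: 31 days, starts Mon → 5 of Mon, Tue, Wed ✓
Jun: 30 days, starts Thu → 5 of Thu, Fri
Jul: 31 days, starts Sat → 5 of Sat, Sun, Mon ✓
Aug: 31 days, starts Tue → 5 of Tue, Wed, Thu
Sep: 30 days, starts Fri → 5 of Fri, Sat
Oct: 31 days, starts Sun → 5 of Sun, Mon, Tue ✓
Nov: 30 days, starts Wed → 5 of Wed, Thu
Dec: 31 days, starts Fri → 5 of Fri, Sat, Sun
Months with five Mondays: Jan, May, Jul, Oct.

4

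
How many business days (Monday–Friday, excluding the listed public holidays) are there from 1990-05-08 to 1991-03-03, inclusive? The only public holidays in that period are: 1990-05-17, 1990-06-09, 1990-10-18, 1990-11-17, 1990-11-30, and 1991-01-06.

211 business days

1990-05-08 is a Tuesday.
That's 300 days from start to end, counting both.
300 = 7 × 42 + 6, so there are 42 full weeks plus 6 extra days.
Each full week contributes 5 weekdays (Mon–Fri): 42 × 5 = 210.
The 6 extra days are Tuesday, Wednesday, Thursday, Friday, Saturday, Sunday — 4 of them qualify.
Total: 210 + 4 = 214.
Holidays: 1990-05-17 (Thu); 1990-06-09 (Sat); 1990-10-18 (Thu); 1990-11-17 (Sat); 1990-11-30 (Fri); 1991-01-06 (Sun).
3 of the 6 holidays fall on weekdays; the rest are weekends and were already excluded.
Business days: 214 − 3 = 211.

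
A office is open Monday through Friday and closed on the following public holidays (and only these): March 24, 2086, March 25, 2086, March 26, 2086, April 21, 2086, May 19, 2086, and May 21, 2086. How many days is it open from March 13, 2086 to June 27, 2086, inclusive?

74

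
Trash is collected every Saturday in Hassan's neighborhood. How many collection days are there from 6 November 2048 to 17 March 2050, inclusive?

71 Saturdays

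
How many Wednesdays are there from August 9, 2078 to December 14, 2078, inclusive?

August 9, 2078 is a Tuesday.
That's 128 days from start to end, counting both.
128 = 7 × 18 + 2, so there are 18 full weeks plus 2 extra days.
Each full week contributes one Wednesday: 18 so far.
The 2 extra days are Tuesday, Wednesday — 1 of them qualifies.
Total: 18 + 1 = 19.

19 Wednesdays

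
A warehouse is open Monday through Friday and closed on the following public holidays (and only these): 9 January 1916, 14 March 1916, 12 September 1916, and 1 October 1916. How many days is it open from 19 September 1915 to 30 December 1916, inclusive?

333

19 September 1915 is a Sunday.
That's 469 days from start to end, counting both.
469 = 7 × 67, so the span is exactly 67 full weeks.
Each full week contributes 5 weekdays (Mon–Fri): 67 × 5 = 335.
Holidays: 9 January 1916 (Sun); 14 March 1916 (Tue); 12 September 1916 (Tue); 1 October 1916 (Sun).
2 of the 4 holidays fall on weekdays; the rest are weekends and were already excluded.
Business days: 335 − 2 = 333.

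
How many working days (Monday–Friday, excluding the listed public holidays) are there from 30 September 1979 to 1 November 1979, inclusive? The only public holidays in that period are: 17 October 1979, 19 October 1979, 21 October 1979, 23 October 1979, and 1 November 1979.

20 working days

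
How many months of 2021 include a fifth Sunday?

4

A month has five Sundays exactly when Sunday falls within its first (length − 28) days.
Jan: 31 days, starts Fri → 5 of Fri, Sat, Sun ✓
Feb: 28 days, starts Mon → 5 of (none)
Mar: 31 days, starts Mon → 5 of Mon, Tue, Wed
Apr: 30 days, starts Thu → 5 of Thu, Fri
May: 31 days, starts Sat → 5 of Sat, Sun, Mon ✓
Jun: 30 days, starts Tue → 5 of Tue, Wed
Jul: 31 days, starts Thu → 5 of Thu, Fri, Sat
Aug: 31 days, starts Sun → 5 of Sun, Mon, Tue ✓
Sep: 30 days, starts Wed → 5 of Wed, Thu
Oct: 31 days, starts Fri → 5 of Fri, Sat, Sun ✓
Nov: 30 days, starts Mon → 5 of Mon, Tue
Dec: 31 days, starts Wed → 5 of Wed, Thu, Fri
Months with five Sundays: Jan, May, Aug, Oct.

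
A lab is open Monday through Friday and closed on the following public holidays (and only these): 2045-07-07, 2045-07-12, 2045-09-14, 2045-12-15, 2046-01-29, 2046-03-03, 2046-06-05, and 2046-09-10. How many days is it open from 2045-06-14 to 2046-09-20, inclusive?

2045-06-14 is a Wednesday.
That's 464 days from start to end, counting both.
464 = 7 × 66 + 2, so there are 66 full weeks plus 2 extra days.
Each full week contributes 5 weekdays (Mon–Fri): 66 × 5 = 330.
The 2 extra days are Wed, Thu — 2 of them qualify.
Total: 330 + 2 = 332.
Holidays: 2045-07-07 (Fri); 2045-07-12 (Wed); 2045-09-14 (Thu); 2045-12-15 (Fri); 2046-01-29 (Mon); 2046-03-03 (Sat); 2046-06-05 (Tue); 2046-09-10 (Mon).
7 of the 8 holidays fall on weekdays; the rest are weekends and were already excluded.
Business days: 332 − 7 = 325.

325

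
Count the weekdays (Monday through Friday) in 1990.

261

1990-01-01 is a Monday.
The range spans 365 days (inclusive of both endpoints).
365 = 7 × 52 + 1, so there are 52 full weeks plus 1 extra day.
Each full week contributes 5 weekdays (Mon–Fri): 52 × 5 = 260.
The 1 extra day is Monday — 1 of them qualifies.
Total: 260 + 1 = 261.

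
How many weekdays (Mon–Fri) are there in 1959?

261 weekdays

Jan 1, 1959 is a Thursday.
From Jan 1, 1959 to Dec 31, 1959 is 365 days inclusive.
365 = 7 × 52 + 1, so there are 52 full weeks plus 1 extra day.
Each full week contributes 5 weekdays (Mon–Fri): 52 × 5 = 260.
The 1 extra day is Thu — 1 of them qualifies.
Total: 260 + 1 = 261.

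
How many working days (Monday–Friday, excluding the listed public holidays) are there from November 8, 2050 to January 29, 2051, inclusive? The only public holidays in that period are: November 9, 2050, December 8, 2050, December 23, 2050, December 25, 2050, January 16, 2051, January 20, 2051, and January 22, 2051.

54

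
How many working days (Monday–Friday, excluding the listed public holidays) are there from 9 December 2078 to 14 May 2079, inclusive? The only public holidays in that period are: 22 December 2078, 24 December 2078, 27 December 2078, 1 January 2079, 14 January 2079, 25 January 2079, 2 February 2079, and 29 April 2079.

9 December 2078 is a Friday.
That's 157 days from start to end, counting both.
157 = 7 × 22 + 3, so there are 22 full weeks plus 3 extra days.
Each full week contributes 5 weekdays (Mon–Fri): 22 × 5 = 110.
The 3 extra days are Friday, Saturday, Sunday — 1 of them qualifies.
Total: 110 + 1 = 111.
Holidays: 22 December 2078 (Thu); 24 December 2078 (Sat); 27 December 2078 (Tue); 1 January 2079 (Sun); 14 January 2079 (Sat); 25 January 2079 (Wed); 2 February 2079 (Thu); 29 April 2079 (Sat).
4 of the 8 holidays fall on weekdays; the rest are weekends and were already excluded.
Business days: 111 − 4 = 107.

107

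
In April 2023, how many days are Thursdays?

April 1, 2023 is a Saturday.
From April 1, 2023 to April 30, 2023 is 30 days inclusive.
30 = 7 × 4 + 2, so there are 4 full weeks plus 2 extra days.
Each full week contributes one Thursday: 4 so far.
The 2 extra days are Sat, Sun — none qualify.
Total: 4 + 0 = 4.

4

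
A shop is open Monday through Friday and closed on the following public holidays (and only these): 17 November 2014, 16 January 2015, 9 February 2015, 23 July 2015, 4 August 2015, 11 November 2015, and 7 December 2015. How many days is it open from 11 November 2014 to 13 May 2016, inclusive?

11 November 2014 is a Tuesday.
From 11 November 2014 to 13 May 2016 is 550 days inclusive.
550 = 7 × 78 + 4, so there are 78 full weeks plus 4 extra days.
Each full week contributes 5 weekdays (Mon–Fri): 78 × 5 = 390.
The 4 extra days are Tue, Wed, Thu, Fri — 4 of them qualify.
Total: 390 + 4 = 394.
Holidays: 17 November 2014 (Mon); 16 January 2015 (Fri); 9 February 2015 (Mon); 23 July 2015 (Thu); 4 August 2015 (Tue); 11 November 2015 (Wed); 7 December 2015 (Mon).
All 7 holidays fall on weekdays, so subtract 7.
Business days: 394 − 7 = 387.

387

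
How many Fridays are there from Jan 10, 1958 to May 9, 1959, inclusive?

Jan 10, 1958 is a Friday.
From Jan 10, 1958 to May 9, 1959 is 485 days inclusive.
485 = 7 × 69 + 2, so there are 69 full weeks plus 2 extra days.
Each full week contributes one Friday: 69 so far.
The 2 extra days are Friday, Saturday — 1 of them qualifies.
Total: 69 + 1 = 70.

70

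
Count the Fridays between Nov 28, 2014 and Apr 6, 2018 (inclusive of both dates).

176

Nov 28, 2014 is a Friday.
The range spans 1226 days (inclusive of both endpoints).
1226 = 7 × 175 + 1, so there are 175 full weeks plus 1 extra day.
Each full week contributes one Friday: 175 so far.
The 1 extra day is Fri — 1 of them qualifies.
Total: 175 + 1 = 176.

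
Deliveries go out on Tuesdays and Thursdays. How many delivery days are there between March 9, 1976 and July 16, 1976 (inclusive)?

March 9, 1976 is a Tuesday.
That's 130 days from start to end, counting both.
130 = 7 × 18 + 4, so there are 18 full weeks plus 4 extra days.
Each full week contributes 2 days from the set (Tue, Thu): 18 × 2 = 36.
The 4 extra days are Tuesday, Wednesday, Thursday, Friday — 2 of them qualify.
Total: 36 + 2 = 38.

38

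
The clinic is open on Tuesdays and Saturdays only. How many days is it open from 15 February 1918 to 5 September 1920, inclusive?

15 February 1918 is a Friday.
From 15 February 1918 to 5 September 1920 is 934 days inclusive.
934 = 7 × 133 + 3, so there are 133 full weeks plus 3 extra days.
Each full week contributes 2 days from the set (Tue, Sat): 133 × 2 = 266.
The 3 extra days are Fri, Sat, Sun — 1 of them qualifies.
Total: 266 + 1 = 267.

267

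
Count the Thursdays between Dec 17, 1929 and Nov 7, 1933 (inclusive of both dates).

Dec 17, 1929 is a Tuesday.
The range spans 1422 days (inclusive of both endpoints).
1422 = 7 × 203 + 1, so there are 203 full weeks plus 1 extra day.
Each full week contributes one Thursday: 203 so far.
The 1 extra day is Tuesday — none qualify.
Total: 203 + 0 = 203.

203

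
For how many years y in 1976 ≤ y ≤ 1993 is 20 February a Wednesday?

Day of week of February 20 in each year:
1976: Fri, 1977: Sun, 1978: Mon, 1979: Tue, 1980: Wed ✓, 1981: Fri, 1982: Sat, 1983: Sun, 1984: Mon, 1985: Wed ✓, 1986: Thu, 1987: Fri, 1988: Sat, 1989: Mon, 1990: Tue, 1991: Wed ✓, 1992: Thu, 1993: Sat
Wednesdays: 1980, 1985, 1991.

3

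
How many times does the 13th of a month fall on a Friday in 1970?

The 13th falls on a Friday when the month's 13th has weekday Fri.
Jan 13 is Tue; Feb 13 is Fri ✓; Mar 13 is Fri ✓; Apr 13 is Mon; May 13 is Wed; Jun 13 is Sat; Jul 13 is Mon; Aug 13 is Thu; Sep 13 is Sun; Oct 13 is Tue; Nov 13 is Fri ✓; Dec 13 is Sun.
Friday the 13ths: Feb, Mar, Nov.

3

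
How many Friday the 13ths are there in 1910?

The 13th falls on a Friday when the month's 13th has weekday Fri.
Jan 13 is Thu; Feb 13 is Sun; Mar 13 is Sun; Apr 13 is Wed; May 13 is Fri ✓; Jun 13 is Mon; Jul 13 is Wed; Aug 13 is Sat; Sep 13 is Tue; Oct 13 is Thu; Nov 13 is Sun; Dec 13 is Tue.
Friday the 13ths: May.

1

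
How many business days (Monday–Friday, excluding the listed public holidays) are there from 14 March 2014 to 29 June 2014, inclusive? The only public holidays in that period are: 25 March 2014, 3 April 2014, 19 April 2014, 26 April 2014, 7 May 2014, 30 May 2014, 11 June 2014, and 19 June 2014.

70

14 March 2014 is a Friday.
That's 108 days from start to end, counting both.
108 = 7 × 15 + 3, so there are 15 full weeks plus 3 extra days.
Each full week contributes 5 weekdays (Mon–Fri): 15 × 5 = 75.
The 3 extra days are Friday, Saturday, Sunday — 1 of them qualifies.
Total: 75 + 1 = 76.
Holidays: 25 March 2014 (Tue); 3 April 2014 (Thu); 19 April 2014 (Sat); 26 April 2014 (Sat); 7 May 2014 (Wed); 30 May 2014 (Fri); 11 June 2014 (Wed); 19 June 2014 (Thu).
6 of the 8 holidays fall on weekdays; the rest are weekends and were already excluded.
Business days: 76 − 6 = 70.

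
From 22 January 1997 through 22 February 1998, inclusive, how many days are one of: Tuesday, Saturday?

113

22 January 1997 is a Wednesday.
From 22 January 1997 to 22 February 1998 is 397 days inclusive.
397 = 7 × 56 + 5, so there are 56 full weeks plus 5 extra days.
Each full week contributes 2 days from the set (Tue, Sat): 56 × 2 = 112.
The 5 extra days are Wed, Thu, Fri, Sat, Sun — 1 of them qualifies.
Total: 112 + 1 = 113.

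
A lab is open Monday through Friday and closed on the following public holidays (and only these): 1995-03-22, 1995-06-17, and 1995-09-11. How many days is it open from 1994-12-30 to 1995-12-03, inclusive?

1994-12-30 is a Friday.
From 1994-12-30 to 1995-12-03 is 339 days inclusive.
339 = 7 × 48 + 3, so there are 48 full weeks plus 3 extra days.
Each full week contributes 5 weekdays (Mon–Fri): 48 × 5 = 240.
The 3 extra days are Fri, Sat, Sun — 1 of them qualifies.
Total: 240 + 1 = 241.
Holidays: 1995-03-22 (Wed); 1995-06-17 (Sat); 1995-09-11 (Mon).
2 of the 3 holidays fall on weekdays; the rest are weekends and were already excluded.
Business days: 241 − 2 = 239.

239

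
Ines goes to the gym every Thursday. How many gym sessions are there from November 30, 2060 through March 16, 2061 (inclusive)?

November 30, 2060 is a Tuesday.
From November 30, 2060 to March 16, 2061 is 107 days inclusive.
107 = 7 × 15 + 2, so there are 15 full weeks plus 2 extra days.
Each full week contributes one Thursday: 15 so far.
The 2 extra days are Tue, Wed — none qualify.
Total: 15 + 0 = 15.

15 Thursdays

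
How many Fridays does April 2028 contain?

4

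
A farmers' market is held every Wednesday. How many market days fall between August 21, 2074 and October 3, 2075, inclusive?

59

August 21, 2074 is a Tuesday.
The range spans 409 days (inclusive of both endpoints).
409 = 7 × 58 + 3, so there are 58 full weeks plus 3 extra days.
Each full week contributes one Wednesday: 58 so far.
The 3 extra days are Tue, Wed, Thu — 1 of them qualifies.
Total: 58 + 1 = 59.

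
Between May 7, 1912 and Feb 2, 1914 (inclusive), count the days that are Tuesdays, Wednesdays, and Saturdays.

May 7, 1912 is a Tuesday.
The range spans 637 days (inclusive of both endpoints).
637 = 7 × 91, so the span is exactly 91 full weeks.
Each full week contributes 3 days from the set (Tue, Wed, Sat): 91 × 3 = 273.
Total: 273.

273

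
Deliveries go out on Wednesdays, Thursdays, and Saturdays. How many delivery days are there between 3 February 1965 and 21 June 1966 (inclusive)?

216

3 February 1965 is a Wednesday.
That's 504 days from start to end, counting both.
504 = 7 × 72, so the span is exactly 72 full weeks.
Each full week contributes 3 days from the set (Wed, Thu, Sat): 72 × 3 = 216.
Total: 216.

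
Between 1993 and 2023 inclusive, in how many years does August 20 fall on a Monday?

4

Day of week of August 20 in each year:
1993: Fri, 1994: Sat, 1995: Sun, 1996: Tue, 1997: Wed, 1998: Thu, 1999: Fri, 2000: Sun, 2001: Mon ✓, 2002: Tue, 2003: Wed, 2004: Fri, 2005: Sat, 2006: Sun, 2007: Mon ✓, 2008: Wed, 2009: Thu, 2010: Fri, 2011: Sat, 2012: Mon ✓, 2013: Tue, 2014: Wed, 2015: Thu, 2016: Sat, 2017: Sun, 2018: Mon ✓, 2019: Tue, 2020: Thu, 2021: Fri, 2022: Sat, 2023: Sun
Mondays: 2001, 2007, 2012, 2018.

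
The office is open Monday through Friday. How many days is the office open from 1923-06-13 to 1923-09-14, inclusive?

1923-06-13 is a Wednesday.
The range spans 94 days (inclusive of both endpoints).
94 = 7 × 13 + 3, so there are 13 full weeks plus 3 extra days.
Each full week contributes 5 weekdays (Mon–Fri): 13 × 5 = 65.
The 3 extra days are Wed, Thu, Fri — 3 of them qualify.
Total: 65 + 3 = 68.

68 weekdays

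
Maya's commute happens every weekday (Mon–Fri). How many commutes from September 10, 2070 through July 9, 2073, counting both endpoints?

738

September 10, 2070 is a Wednesday.
That's 1034 days from start to end, counting both.
1034 = 7 × 147 + 5, so there are 147 full weeks plus 5 extra days.
Each full week contributes 5 weekdays (Mon–Fri): 147 × 5 = 735.
The 5 extra days are Wednesday, Thursday, Friday, Saturday, Sunday — 3 of them qualify.
Total: 735 + 3 = 738.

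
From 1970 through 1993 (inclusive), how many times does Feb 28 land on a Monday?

3

Day of week of February 28 in each year:
1970: Sat, 1971: Sun, 1972: Mon ✓, 1973: Wed, 1974: Thu, 1975: Fri, 1976: Sat, 1977: Mon ✓, 1978: Tue, 1979: Wed, 1980: Thu, 1981: Sat, 1982: Sun, 1983: Mon ✓, 1984: Tue, 1985: Thu, 1986: Fri, 1987: Sat, 1988: Sun, 1989: Tue, 1990: Wed, 1991: Thu, 1992: Fri, 1993: Sun
Mondays: 1972, 1977, 1983.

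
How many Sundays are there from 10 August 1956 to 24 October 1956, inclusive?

10 August 1956 is a Friday.
That's 76 days from start to end, counting both.
76 = 7 × 10 + 6, so there are 10 full weeks plus 6 extra days.
Each full week contributes one Sunday: 10 so far.
The 6 extra days are Fri, Sat, Sun, Mon, Tue, Wed — 1 of them qualifies.
Total: 10 + 1 = 11.

11 Sundays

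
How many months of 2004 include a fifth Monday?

A month has five Mondays exactly when Monday falls within its first (length − 28) days.
Jan: 31 days, starts Thu → 5 of Thu, Fri, Sat
Feb: 29 days, starts Sun → 5 of Sun
Mar: 31 days, starts Mon → 5 of Mon, Tue, Wed ✓
Apr: 30 days, starts Thu → 5 of Thu, Fri
May: 31 days, starts Sat → 5 of Sat, Sun, Mon ✓
Jun: 30 days, starts Tue → 5 of Tue, Wed
Jul: 31 days, starts Thu → 5 of Thu, Fri, Sat
Aug: 31 days, starts Sun → 5 of Sun, Mon, Tue ✓
Sep: 30 days, starts Wed → 5 of Wed, Thu
Oct: 31 days, starts Fri → 5 of Fri, Sat, Sun
Nov: 30 days, starts Mon → 5 of Mon, Tue ✓
Dec: 31 days, starts Wed → 5 of Wed, Thu, Fri
Months with five Mondays: Mar, May, Aug, Nov.

4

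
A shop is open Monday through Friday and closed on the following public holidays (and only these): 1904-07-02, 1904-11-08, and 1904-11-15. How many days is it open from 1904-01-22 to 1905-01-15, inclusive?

254 working days

1904-01-22 is a Friday.
From 1904-01-22 to 1905-01-15 is 360 days inclusive.
360 = 7 × 51 + 3, so there are 51 full weeks plus 3 extra days.
Each full week contributes 5 weekdays (Mon–Fri): 51 × 5 = 255.
The 3 extra days are Friday, Saturday, Sunday — 1 of them qualifies.
Total: 255 + 1 = 256.
Holidays: 1904-07-02 (Sat); 1904-11-08 (Tue); 1904-11-15 (Tue).
2 of the 3 holidays fall on weekdays; the rest are weekends and were already excluded.
Business days: 256 − 2 = 254.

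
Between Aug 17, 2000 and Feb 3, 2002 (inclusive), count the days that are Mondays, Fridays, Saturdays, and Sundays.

Aug 17, 2000 is a Thursday.
The range spans 536 days (inclusive of both endpoints).
536 = 7 × 76 + 4, so there are 76 full weeks plus 4 extra days.
Each full week contributes 4 days from the set (Mon, Fri, Sat, Sun): 76 × 4 = 304.
The 4 extra days are Thu, Fri, Sat, Sun — 3 of them qualify.
Total: 304 + 3 = 307.

307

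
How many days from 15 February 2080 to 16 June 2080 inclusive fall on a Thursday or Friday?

36

15 February 2080 is a Thursday.
That's 123 days from start to end, counting both.
123 = 7 × 17 + 4, so there are 17 full weeks plus 4 extra days.
Each full week contributes 2 days from the set (Thu, Fri): 17 × 2 = 34.
The 4 extra days are Thu, Fri, Sat, Sun — 2 of them qualify.
Total: 34 + 2 = 36.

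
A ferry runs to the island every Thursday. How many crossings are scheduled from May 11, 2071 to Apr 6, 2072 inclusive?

May 11, 2071 is a Monday.
That's 332 days from start to end, counting both.
332 = 7 × 47 + 3, so there are 47 full weeks plus 3 extra days.
Each full week contributes one Thursday: 47 so far.
The 3 extra days are Mon, Tue, Wed — none qualify.
Total: 47 + 0 = 47.

47 Thursdays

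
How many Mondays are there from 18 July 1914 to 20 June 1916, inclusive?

18 July 1914 is a Saturday.
The range spans 704 days (inclusive of both endpoints).
704 = 7 × 100 + 4, so there are 100 full weeks plus 4 extra days.
Each full week contributes one Monday: 100 so far.
The 4 extra days are Sat, Sun, Mon, Tue — 1 of them qualifies.
Total: 100 + 1 = 101.

101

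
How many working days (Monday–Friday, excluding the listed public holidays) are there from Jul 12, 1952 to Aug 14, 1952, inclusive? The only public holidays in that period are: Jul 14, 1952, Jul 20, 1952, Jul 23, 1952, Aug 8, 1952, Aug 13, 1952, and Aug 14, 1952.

19

Jul 12, 1952 is a Saturday.
That's 34 days from start to end, counting both.
34 = 7 × 4 + 6, so there are 4 full weeks plus 6 extra days.
Each full week contributes 5 weekdays (Mon–Fri): 4 × 5 = 20.
The 6 extra days are Sat, Sun, Mon, Tue, Wed, Thu — 4 of them qualify.
Total: 20 + 4 = 24.
Holidays: Jul 14, 1952 (Mon); Jul 20, 1952 (Sun); Jul 23, 1952 (Wed); Aug 8, 1952 (Fri); Aug 13, 1952 (Wed); Aug 14, 1952 (Thu).
5 of the 6 holidays fall on weekdays; the rest are weekends and were already excluded.
Business days: 24 − 5 = 19.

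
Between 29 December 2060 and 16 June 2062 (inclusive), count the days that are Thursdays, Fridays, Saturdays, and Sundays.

29 December 2060 is a Wednesday.
The range spans 535 days (inclusive of both endpoints).
535 = 7 × 76 + 3, so there are 76 full weeks plus 3 extra days.
Each full week contributes 4 days from the set (Thu, Fri, Sat, Sun): 76 × 4 = 304.
The 3 extra days are Wed, Thu, Fri — 2 of them qualify.
Total: 304 + 2 = 306.

306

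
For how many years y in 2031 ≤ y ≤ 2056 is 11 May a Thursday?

4

Day of week of May 11 in each year:
2031: Sun, 2032: Tue, 2033: Wed, 2034: Thu ✓, 2035: Fri, 2036: Sun, 2037: Mon, 2038: Tue, 2039: Wed, 2040: Fri, 2041: Sat, 2042: Sun, 2043: Mon, 2044: Wed, 2045: Thu ✓, 2046: Fri, 2047: Sat, 2048: Mon, 2049: Tue, 2050: Wed, 2051: Thu ✓, 2052: Sat, 2053: Sun, 2054: Mon, 2055: Tue, 2056: Thu ✓
Thursdays: 2034, 2045, 2051, 2056.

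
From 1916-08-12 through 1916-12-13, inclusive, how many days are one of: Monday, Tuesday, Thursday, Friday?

70

1916-08-12 is a Saturday.
That's 124 days from start to end, counting both.
124 = 7 × 17 + 5, so there are 17 full weeks plus 5 extra days.
Each full week contributes 4 days from the set (Mon, Tue, Thu, Fri): 17 × 4 = 68.
The 5 extra days are Sat, Sun, Mon, Tue, Wed — 2 of them qualify.
Total: 68 + 2 = 70.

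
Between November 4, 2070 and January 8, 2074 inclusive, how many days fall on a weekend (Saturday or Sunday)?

332

November 4, 2070 is a Tuesday.
That's 1162 days from start to end, counting both.
1162 = 7 × 166, so the span is exactly 166 full weeks.
Each full week contributes 2 weekend days (Sat, Sun): 166 × 2 = 332.
Total: 332.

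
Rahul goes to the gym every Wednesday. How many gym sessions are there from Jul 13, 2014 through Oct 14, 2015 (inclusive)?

Jul 13, 2014 is a Sunday.
The range spans 459 days (inclusive of both endpoints).
459 = 7 × 65 + 4, so there are 65 full weeks plus 4 extra days.
Each full week contributes one Wednesday: 65 so far.
The 4 extra days are Sunday, Monday, Tuesday, Wednesday — 1 of them qualifies.
Total: 65 + 1 = 66.

66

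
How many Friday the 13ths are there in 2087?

The 13th falls on a Friday when the month's 13th has weekday Fri.
Jan 13 is Mon; Feb 13 is Thu; Mar 13 is Thu; Apr 13 is Sun; May 13 is Tue; Jun 13 is Fri ✓; Jul 13 is Sun; Aug 13 is Wed; Sep 13 is Sat; Oct 13 is Mon; Nov 13 is Thu; Dec 13 is Sat.
Friday the 13ths: Jun.

1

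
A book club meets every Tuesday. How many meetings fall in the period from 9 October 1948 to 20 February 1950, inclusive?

71 Tuesdays

9 October 1948 is a Saturday.
The range spans 500 days (inclusive of both endpoints).
500 = 7 × 71 + 3, so there are 71 full weeks plus 3 extra days.
Each full week contributes one Tuesday: 71 so far.
The 3 extra days are Saturday, Sunday, Monday — none qualify.
Total: 71 + 0 = 71.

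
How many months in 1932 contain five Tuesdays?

A month has five Tuesdays exactly when Tuesday falls within its first (length − 28) days.
Jan: 31 days, starts Fri → 5 of Fri, Sat, Sun
Feb: 29 days, starts Mon → 5 of Mon
Mar: 31 days, starts Tue → 5 of Tue, Wed, Thu ✓
Apr: 30 days, starts Fri → 5 of Fri, Sat
May: 31 days, starts Sun → 5 of Sun, Mon, Tue ✓
Jun: 30 days, starts Wed → 5 of Wed, Thu
Jul: 31 days, starts Fri → 5 of Fri, Sat, Sun
Aug: 31 days, starts Mon → 5 of Mon, Tue, Wed ✓
Sep: 30 days, starts Thu → 5 of Thu, Fri
Oct: 31 days, starts Sat → 5 of Sat, Sun, Mon
Nov: 30 days, starts Tue → 5 of Tue, Wed ✓
Dec: 31 days, starts Thu → 5 of Thu, Fri, Sat
Months with five Tuesdays: Mar, May, Aug, Nov.

4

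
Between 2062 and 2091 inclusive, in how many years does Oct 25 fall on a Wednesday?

Day of week of October 25 in each year:
2062: Wed ✓, 2063: Thu, 2064: Sat, 2065: Sun, 2066: Mon, 2067: Tue, 2068: Thu, 2069: Fri, 2070: Sat, 2071: Sun, 2072: Tue, 2073: Wed ✓, 2074: Thu, 2075: Fri, 2076: Sun, 2077: Mon, 2078: Tue, 2079: Wed ✓, 2080: Fri, 2081: Sat, 2082: Sun, 2083: Mon, 2084: Wed ✓, 2085: Thu, 2086: Fri, 2087: Sat, 2088: Mon, 2089: Tue, 2090: Wed ✓, 2091: Thu
Wednesdays: 2062, 2073, 2079, 2084, 2090.

5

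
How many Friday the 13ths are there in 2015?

3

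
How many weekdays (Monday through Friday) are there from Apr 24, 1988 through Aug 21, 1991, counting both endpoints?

Apr 24, 1988 is a Sunday.
From Apr 24, 1988 to Aug 21, 1991 is 1215 days inclusive.
1215 = 7 × 173 + 4, so there are 173 full weeks plus 4 extra days.
Each full week contributes 5 weekdays (Mon–Fri): 173 × 5 = 865.
The 4 extra days are Sunday, Monday, Tuesday, Wednesday — 3 of them qualify.
Total: 865 + 3 = 868.

868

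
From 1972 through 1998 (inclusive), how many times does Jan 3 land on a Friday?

Day of week of January 3 in each year:
1972: Mon, 1973: Wed, 1974: Thu, 1975: Fri ✓, 1976: Sat, 1977: Mon, 1978: Tue, 1979: Wed, 1980: Thu, 1981: Sat, 1982: Sun, 1983: Mon, 1984: Tue, 1985: Thu, 1986: Fri ✓, 1987: Sat, 1988: Sun, 1989: Tue, 1990: Wed, 1991: Thu, 1992: Fri ✓, 1993: Sun, 1994: Mon, 1995: Tue, 1996: Wed, 1997: Fri ✓, 1998: Sat
Fridays: 1975, 1986, 1992, 1997.

4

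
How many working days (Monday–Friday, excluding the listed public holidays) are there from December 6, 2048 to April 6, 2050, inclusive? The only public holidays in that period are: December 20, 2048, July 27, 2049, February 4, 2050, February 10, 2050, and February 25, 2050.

344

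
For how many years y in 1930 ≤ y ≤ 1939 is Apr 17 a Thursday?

1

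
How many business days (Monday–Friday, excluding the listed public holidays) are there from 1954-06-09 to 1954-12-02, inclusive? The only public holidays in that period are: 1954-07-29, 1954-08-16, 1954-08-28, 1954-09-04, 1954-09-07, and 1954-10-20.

1954-06-09 is a Wednesday.
That's 177 days from start to end, counting both.
177 = 7 × 25 + 2, so there are 25 full weeks plus 2 extra days.
Each full week contributes 5 weekdays (Mon–Fri): 25 × 5 = 125.
The 2 extra days are Wed, Thu — 2 of them qualify.
Total: 125 + 2 = 127.
Holidays: 1954-07-29 (Thu); 1954-08-16 (Mon); 1954-08-28 (Sat); 1954-09-04 (Sat); 1954-09-07 (Tue); 1954-10-20 (Wed).
4 of the 6 holidays fall on weekdays; the rest are weekends and were already excluded.
Business days: 127 − 4 = 123.

123 business days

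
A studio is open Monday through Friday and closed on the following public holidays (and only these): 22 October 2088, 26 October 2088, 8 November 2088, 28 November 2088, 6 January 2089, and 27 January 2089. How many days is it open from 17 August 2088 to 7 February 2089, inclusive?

120

17 August 2088 is a Tuesday.
The range spans 175 days (inclusive of both endpoints).
175 = 7 × 25, so the span is exactly 25 full weeks.
Each full week contributes 5 weekdays (Mon–Fri): 25 × 5 = 125.
Holidays: 22 October 2088 (Fri); 26 October 2088 (Tue); 8 November 2088 (Mon); 28 November 2088 (Sun); 6 January 2089 (Thu); 27 January 2089 (Thu).
5 of the 6 holidays fall on weekdays; the rest are weekends and were already excluded.
Business days: 125 − 5 = 120.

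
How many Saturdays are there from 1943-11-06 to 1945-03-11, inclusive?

71

1943-11-06 is a Saturday.
The range spans 492 days (inclusive of both endpoints).
492 = 7 × 70 + 2, so there are 70 full weeks plus 2 extra days.
Each full week contributes one Saturday: 70 so far.
The 2 extra days are Sat, Sun — 1 of them qualifies.
Total: 70 + 1 = 71.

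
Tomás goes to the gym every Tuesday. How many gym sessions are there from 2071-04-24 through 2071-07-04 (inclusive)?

2071-04-24 is a Friday.
That's 72 days from start to end, counting both.
72 = 7 × 10 + 2, so there are 10 full weeks plus 2 extra days.
Each full week contributes one Tuesday: 10 so far.
The 2 extra days are Friday, Saturday — none qualify.
Total: 10 + 0 = 10.

10 Tuesdays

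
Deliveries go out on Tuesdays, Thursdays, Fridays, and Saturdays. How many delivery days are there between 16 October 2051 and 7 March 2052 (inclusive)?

16 October 2051 is a Monday.
The range spans 144 days (inclusive of both endpoints).
144 = 7 × 20 + 4, so there are 20 full weeks plus 4 extra days.
Each full week contributes 4 days from the set (Tue, Thu, Fri, Sat): 20 × 4 = 80.
The 4 extra days are Mon, Tue, Wed, Thu — 2 of them qualify.
Total: 80 + 2 = 82.

82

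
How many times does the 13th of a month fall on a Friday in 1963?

2

The 13th falls on a Friday when the month's 13th has weekday Fri.
Jan 13 is Sun; Feb 13 is Wed; Mar 13 is Wed; Apr 13 is Sat; May 13 is Mon; Jun 13 is Thu; Jul 13 is Sat; Aug 13 is Tue; Sep 13 is Fri ✓; Oct 13 is Sun; Nov 13 is Wed; Dec 13 is Fri ✓.
Friday the 13ths: Sep, Dec.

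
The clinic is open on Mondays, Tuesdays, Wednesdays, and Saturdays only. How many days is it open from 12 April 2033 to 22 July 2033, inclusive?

58

12 April 2033 is a Tuesday.
That's 102 days from start to end, counting both.
102 = 7 × 14 + 4, so there are 14 full weeks plus 4 extra days.
Each full week contributes 4 days from the set (Mon, Tue, Wed, Sat): 14 × 4 = 56.
The 4 extra days are Tuesday, Wednesday, Thursday, Friday — 2 of them qualify.
Total: 56 + 2 = 58.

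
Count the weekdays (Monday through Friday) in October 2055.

21

2055-10-01 is a Friday.
From 2055-10-01 to 2055-10-31 is 31 days inclusive.
31 = 7 × 4 + 3, so there are 4 full weeks plus 3 extra days.
Each full week contributes 5 weekdays (Mon–Fri): 4 × 5 = 20.
The 3 extra days are Fri, Sat, Sun — 1 of them qualifies.
Total: 20 + 1 = 21.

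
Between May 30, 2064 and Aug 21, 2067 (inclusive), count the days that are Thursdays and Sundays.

May 30, 2064 is a Friday.
From May 30, 2064 to Aug 21, 2067 is 1179 days inclusive.
1179 = 7 × 168 + 3, so there are 168 full weeks plus 3 extra days.
Each full week contributes 2 days from the set (Thu, Sun): 168 × 2 = 336.
The 3 extra days are Fri, Sat, Sun — 1 of them qualifies.
Total: 336 + 1 = 337.

337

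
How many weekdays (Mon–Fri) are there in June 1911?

Jun 1, 1911 is a Thursday.
The range spans 30 days (inclusive of both endpoints).
30 = 7 × 4 + 2, so there are 4 full weeks plus 2 extra days.
Each full week contributes 5 weekdays (Mon–Fri): 4 × 5 = 20.
The 2 extra days are Thu, Fri — 2 of them qualify.
Total: 20 + 2 = 22.

22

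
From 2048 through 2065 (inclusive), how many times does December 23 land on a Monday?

2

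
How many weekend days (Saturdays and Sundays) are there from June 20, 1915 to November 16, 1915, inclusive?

43

June 20, 1915 is a Sunday.
That's 150 days from start to end, counting both.
150 = 7 × 21 + 3, so there are 21 full weeks plus 3 extra days.
Each full week contributes 2 weekend days (Sat, Sun): 21 × 2 = 42.
The 3 extra days are Sun, Mon, Tue — 1 of them qualifies.
Total: 42 + 1 = 43.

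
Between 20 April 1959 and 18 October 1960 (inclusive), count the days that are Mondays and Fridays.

157

20 April 1959 is a Monday.
From 20 April 1959 to 18 October 1960 is 548 days inclusive.
548 = 7 × 78 + 2, so there are 78 full weeks plus 2 extra days.
Each full week contributes 2 days from the set (Mon, Fri): 78 × 2 = 156.
The 2 extra days are Mon, Tue — 1 of them qualifies.
Total: 156 + 1 = 157.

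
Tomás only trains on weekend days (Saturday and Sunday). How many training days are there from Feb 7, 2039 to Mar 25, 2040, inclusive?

118

Feb 7, 2039 is a Monday.
The range spans 413 days (inclusive of both endpoints).
413 = 7 × 59, so the span is exactly 59 full weeks.
Each full week contributes 2 weekend days (Sat, Sun): 59 × 2 = 118.
Total: 118.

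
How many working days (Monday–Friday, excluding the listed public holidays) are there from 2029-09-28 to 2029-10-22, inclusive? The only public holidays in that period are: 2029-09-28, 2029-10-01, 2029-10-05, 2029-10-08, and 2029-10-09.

12 working days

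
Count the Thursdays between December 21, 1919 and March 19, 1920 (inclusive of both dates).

13

December 21, 1919 is a Sunday.
The range spans 90 days (inclusive of both endpoints).
90 = 7 × 12 + 6, so there are 12 full weeks plus 6 extra days.
Each full week contributes one Thursday: 12 so far.
The 6 extra days are Sunday, Monday, Tuesday, Wednesday, Thursday, Friday — 1 of them qualifies.
Total: 12 + 1 = 13.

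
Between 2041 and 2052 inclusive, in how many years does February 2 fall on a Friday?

Day of week of February 2 in each year:
2041: Sat, 2042: Sun, 2043: Mon, 2044: Tue, 2045: Thu, 2046: Fri ✓, 2047: Sat, 2048: Sun, 2049: Tue, 2050: Wed, 2051: Thu, 2052: Fri ✓
Fridays: 2046, 2052.

2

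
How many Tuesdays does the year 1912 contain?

January 1, 1912 is a Monday.
That's 366 days from start to end, counting both.
366 = 7 × 52 + 2, so there are 52 full weeks plus 2 extra days.
Each full week contributes one Tuesday: 52 so far.
The 2 extra days are Mon, Tue — 1 of them qualifies.
Total: 52 + 1 = 53.

53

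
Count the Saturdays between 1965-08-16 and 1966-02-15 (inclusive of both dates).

26

1965-08-16 is a Monday.
That's 184 days from start to end, counting both.
184 = 7 × 26 + 2, so there are 26 full weeks plus 2 extra days.
Each full week contributes one Saturday: 26 so far.
The 2 extra days are Monday, Tuesday — none qualify.
Total: 26 + 0 = 26.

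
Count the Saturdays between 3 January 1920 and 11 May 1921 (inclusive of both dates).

71 Saturdays

3 January 1920 is a Saturday.
The range spans 495 days (inclusive of both endpoints).
495 = 7 × 70 + 5, so there are 70 full weeks plus 5 extra days.
Each full week contributes one Saturday: 70 so far.
The 5 extra days are Sat, Sun, Mon, Tue, Wed — 1 of them qualifies.
Total: 70 + 1 = 71.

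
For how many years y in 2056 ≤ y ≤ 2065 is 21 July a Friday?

2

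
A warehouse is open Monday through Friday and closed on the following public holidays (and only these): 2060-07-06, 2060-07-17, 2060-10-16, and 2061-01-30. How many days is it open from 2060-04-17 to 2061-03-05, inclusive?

2060-04-17 is a Saturday.
The range spans 323 days (inclusive of both endpoints).
323 = 7 × 46 + 1, so there are 46 full weeks plus 1 extra day.
Each full week contributes 5 weekdays (Mon–Fri): 46 × 5 = 230.
The 1 extra day is Saturday — none qualify.
Total: 230 + 0 = 230.
Holidays: 2060-07-06 (Tue); 2060-07-17 (Sat); 2060-10-16 (Sat); 2061-01-30 (Sun).
1 of the 4 holidays fall on weekdays; the rest are weekends and were already excluded.
Business days: 230 − 1 = 229.

229 working days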